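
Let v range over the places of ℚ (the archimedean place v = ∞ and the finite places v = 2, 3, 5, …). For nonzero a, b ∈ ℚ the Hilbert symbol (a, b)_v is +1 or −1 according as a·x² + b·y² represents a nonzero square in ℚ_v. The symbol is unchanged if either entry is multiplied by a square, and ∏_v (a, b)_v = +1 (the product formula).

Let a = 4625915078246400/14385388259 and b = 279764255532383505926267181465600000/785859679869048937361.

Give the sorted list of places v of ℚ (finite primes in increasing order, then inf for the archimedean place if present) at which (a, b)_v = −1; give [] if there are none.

(a, b) ≡ (11, 190190) mod (ℚ^×)²; places V = {2, 3, 5, 7, 11, 13, 19, 29, 41, 43, ∞}.
(a,b)_2: α=24, β=75; u≡3, v≡7 (mod 8); ε(u)ε(v)=1·1, αω(v)=24·0, βω(u)=75·1; sum ≡ 0  ⇒  +1.
(a,b)_7: α=0, u≡2; β=3, v≡3 (mod 7); (2|7)=+1, (3|7)=-1; sign (−1)^0·+1^3·-1^0 = +1.
(a,b)_∞: sgn(11)=+, sgn(190190)=+, so +1.
(a,b)_5: α=2, u≡4; β=5, v≡2 (mod 5); (4|5)=+1, (2|5)=-1; sign (−1)^0·+1^5·-1^2 = +1.
(a,b)_43: α=-2, u≡14; β=-6, v≡11 (mod 43); (14|43)=+1, (11|43)=+1; sign (−1)^0·+1^-6·+1^-2 = +1.
(a,b)_41: α=2, u≡14; β=0, v≡33 (mod 41); (14|41)=-1, (33|41)=+1; sign (−1)^0·-1^0·+1^2 = +1.
(a,b)_11: α=-1, u≡5; β=-1, v≡3 (mod 11); (5|11)=+1, (3|11)=+1; sign (−1)^1·+1^-1·+1^-1 = -1.
(a,b)_13: α=0, u≡2; β=1, v≡5 (mod 13); (2|13)=-1, (5|13)=-1; sign (−1)^0·-1^1·-1^0 = -1.
(a,b)_19: α=0, u≡4; β=-1, v≡5 (mod 19); (4|19)=+1, (5|19)=+1; sign (−1)^0·+1^-1·+1^0 = +1.
(a,b)_3: α=8, u≡2; β=12, v≡2 (mod 3); (2|3)=-1, (2|3)=-1; sign (−1)^0·-1^12·-1^8 = +1.
(a,b)_29: α=-4, u≡27; β=-6, v≡26 (mod 29); (27|29)=-1, (26|29)=-1; sign (−1)^0·-1^-6·-1^-4 = +1.
(11, 190190 / ℚ) ramifies at {11, 13}: a division algebra.

[11, 13]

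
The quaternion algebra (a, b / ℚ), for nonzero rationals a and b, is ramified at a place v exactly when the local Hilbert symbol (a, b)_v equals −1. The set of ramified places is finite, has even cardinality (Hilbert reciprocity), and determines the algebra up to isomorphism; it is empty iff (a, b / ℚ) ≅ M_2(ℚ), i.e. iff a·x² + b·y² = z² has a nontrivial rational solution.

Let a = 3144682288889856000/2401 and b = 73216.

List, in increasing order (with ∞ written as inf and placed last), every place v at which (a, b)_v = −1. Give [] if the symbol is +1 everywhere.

Mod squares: a ≡ 510, b ≡ 286. Check v ∈ {∞, 2, 3, 5, 7, 11, 13, 17}.
v=17: a=17^1·(≡1), b=17^0·(≡14) mod 17; (1|17)=+1, (14|17)=-1; (−1)^{1·0·8}·(+1)^0·(-1)^1 = -1.
v=3: a=3^3·(≡2), b=3^0·(≡1) mod 3; (2|3)=-1, (1|3)=+1; (−1)^{3·0·1}·(-1)^0·(+1)^3 = +1.
v=∞: 510 > 0 and 286 > 0  ⇒  (a,b)_∞ = +1.
v=13: a=13^4·(≡12), b=13^1·(≡3) mod 13; (12|13)=+1, (3|13)=+1; (−1)^{4·1·6}·(+1)^1·(+1)^4 = +1.
v=7: a=7^-4·(≡6), b=7^0·(≡3) mod 7; (6|7)=-1, (3|7)=-1; (−1)^{-4·0·3}·(-1)^0·(-1)^-4 = +1.
v=2: v_2(a)=17, v_2(b)=9; units ≡ 7, 7 (mod 8); ε·ε+αω+βω = 1·1+17·0+9·0 ≡ 1  ⇒  (a,b)_2 = -1.
v=5: a=5^3·(≡3), b=5^0·(≡1) mod 5; (3|5)=-1, (1|5)=+1; (−1)^{3·0·2}·(-1)^0·(+1)^3 = +1.
v=11: a=11^4·(≡3), b=11^1·(≡1) mod 11; (3|11)=+1, (1|11)=+1; (−1)^{4·1·5}·(+1)^1·(+1)^4 = +1.
(510, 286 / ℚ) ramifies at {2, 17}: a division algebra.

[2, 17]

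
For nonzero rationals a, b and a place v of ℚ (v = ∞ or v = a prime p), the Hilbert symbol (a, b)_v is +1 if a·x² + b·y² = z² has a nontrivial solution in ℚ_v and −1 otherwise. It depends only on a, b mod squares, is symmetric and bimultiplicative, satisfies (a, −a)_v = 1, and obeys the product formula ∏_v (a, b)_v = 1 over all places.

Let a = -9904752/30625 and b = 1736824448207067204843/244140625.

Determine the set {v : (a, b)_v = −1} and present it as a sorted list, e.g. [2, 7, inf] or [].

Mod squares: a ≡ -407, b ≡ 11803. Check v ∈ {∞, 2, 3, 5, 7, 11, 13, 29, 37}.
v=29: a=29^0·(≡24), b=29^1·(≡20) mod 29; (24|29)=+1, (20|29)=+1; (−1)^{0·1·14}·(+1)^1·(+1)^0 = +1.
v=5: a=5^-4·(≡2), b=5^-12·(≡3) mod 5; (2|5)=-1, (3|5)=-1; (−1)^{-4·-12·2}·(-1)^-12·(-1)^-4 = +1.
v=∞: -407 < 0 and 11803 > 0  ⇒  (a,b)_∞ = +1.
v=13: a=13^2·(≡10), b=13^8·(≡9) mod 13; (10|13)=+1, (9|13)=+1; (−1)^{2·8·6}·(+1)^8·(+1)^2 = +1.
v=7: a=7^-2·(≡5), b=7^0·(≡4) mod 7; (5|7)=-1, (4|7)=+1; (−1)^{-2·0·3}·(-1)^0·(+1)^-2 = +1.
v=11: a=11^1·(≡6), b=11^5·(≡6) mod 11; (6|11)=-1, (6|11)=-1; (−1)^{1·5·5}·(-1)^5·(-1)^1 = -1.
v=2: v_2(a)=4, v_2(b)=0; units ≡ 1, 3 (mod 8); ε·ε+αω+βω = 0·1+4·1+0·0 ≡ 0  ⇒  (a,b)_2 = +1.
v=37: a=37^1·(≡27), b=37^3·(≡19) mod 37; (27|37)=+1, (19|37)=-1; (−1)^{1·3·18}·(+1)^3·(-1)^1 = -1.
v=3: a=3^2·(≡1), b=3^2·(≡1) mod 3; (1|3)=+1, (1|3)=+1; (−1)^{2·2·1}·(+1)^2·(+1)^2 = +1.
Ram(-407, 11803) = {11, 37}; no ℚ_11-point on the conic.

[11, 37]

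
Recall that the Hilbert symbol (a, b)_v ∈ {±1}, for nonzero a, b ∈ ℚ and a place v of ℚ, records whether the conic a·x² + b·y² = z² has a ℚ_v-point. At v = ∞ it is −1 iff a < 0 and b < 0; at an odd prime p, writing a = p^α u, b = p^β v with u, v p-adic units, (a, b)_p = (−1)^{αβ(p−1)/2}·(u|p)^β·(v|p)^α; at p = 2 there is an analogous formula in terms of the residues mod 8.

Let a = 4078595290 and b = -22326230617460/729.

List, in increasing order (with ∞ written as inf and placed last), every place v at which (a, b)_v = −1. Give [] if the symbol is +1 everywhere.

(a, b) ≡ (7710010, -745085) mod (ℚ^×)²; places V = {2, 3, 5, 7, 11, 17, 19, 23, 31, ∞}.
(a,b)_3: α=0, u≡1; β=-6, v≡1 (mod 3); (1|3)=+1, (1|3)=+1; sign (−1)^0·+1^-6·+1^0 = +1.
(a,b)_31: α=1, u≡25; β=1, v≡30 (mod 31); (25|31)=+1, (30|31)=-1; sign (−1)^1·+1^1·-1^1 = +1.
(a,b)_5: α=1, u≡3; β=1, v≡2 (mod 5); (3|5)=-1, (2|5)=-1; sign (−1)^0·-1^1·-1^1 = +1.
(a,b)_23: α=2, u≡19; β=3, v≡2 (mod 23); (19|23)=-1, (2|23)=+1; sign (−1)^0·-1^3·+1^2 = -1.
(a,b)_11: α=1, u≡1; β=1, v≡5 (mod 11); (1|11)=+1, (5|11)=+1; sign (−1)^1·+1^1·+1^1 = -1.
(a,b)_7: α=1, u≡4; β=2, v≡1 (mod 7); (4|7)=+1, (1|7)=+1; sign (−1)^0·+1^2·+1^1 = +1.
(a,b)_17: α=1, u≡8; β=2, v≡13 (mod 17); (8|17)=+1, (13|17)=+1; sign (−1)^0·+1^2·+1^1 = +1.
(a,b)_19: α=1, u≡17; β=1, v≡6 (mod 19); (17|19)=+1, (6|19)=+1; sign (−1)^1·+1^1·+1^1 = -1.
(a,b)_∞: sgn(7710010)=+, sgn(-745085)=−, so +1.
(a,b)_2: α=1, β=2; u≡5, v≡3 (mod 8); ε(u)ε(v)=0·1, αω(v)=1·1, βω(u)=2·1; sum ≡ 1  ⇒  -1.
(7710010, -745085 / ℚ) ramifies at {2, 11, 19, 23}: a division algebra.

[2, 11, 19, 23]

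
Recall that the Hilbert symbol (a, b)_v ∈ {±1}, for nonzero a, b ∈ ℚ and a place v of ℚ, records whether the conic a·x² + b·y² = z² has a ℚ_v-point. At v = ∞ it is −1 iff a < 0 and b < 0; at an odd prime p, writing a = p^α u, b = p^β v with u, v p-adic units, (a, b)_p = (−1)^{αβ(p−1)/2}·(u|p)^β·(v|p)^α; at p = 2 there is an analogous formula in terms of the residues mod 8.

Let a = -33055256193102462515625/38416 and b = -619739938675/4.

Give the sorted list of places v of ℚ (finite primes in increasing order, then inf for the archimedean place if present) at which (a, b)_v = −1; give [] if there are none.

Mod squares: a ≡ -23529, b ≡ -403. Check v ∈ {∞, 2, 3, 5, 7, 11, 13, 23, 31}.
v=23: a=23^3·(≡1), b=23^2·(≡19) mod 23; (1|23)=+1, (19|23)=-1; (−1)^{3·2·11}·(+1)^2·(-1)^3 = -1.
v=5: a=5^6·(≡4), b=5^2·(≡2) mod 5; (4|5)=+1, (2|5)=-1; (−1)^{6·2·2}·(+1)^2·(-1)^6 = +1.
v=3: a=3^3·(≡2), b=3^0·(≡2) mod 3; (2|3)=-1, (2|3)=-1; (−1)^{3·0·1}·(-1)^0·(-1)^3 = -1.
v=11: a=11^3·(≡8), b=11^2·(≡1) mod 11; (8|11)=-1, (1|11)=+1; (−1)^{3·2·5}·(-1)^2·(+1)^3 = +1.
v=2: v_2(a)=-4, v_2(b)=-2; units ≡ 7, 5 (mod 8); ε·ε+αω+βω = 1·0+-4·1+-2·0 ≡ 0  ⇒  (a,b)_2 = +1.
v=7: a=7^-4·(≡6), b=7^0·(≡6) mod 7; (6|7)=-1, (6|7)=-1; (−1)^{-4·0·3}·(-1)^0·(-1)^-4 = +1.
v=∞: -23529 < 0 and -403 < 0  ⇒  (a,b)_∞ = -1.
v=31: a=31^5·(≡8), b=31^3·(≡7) mod 31; (8|31)=+1, (7|31)=+1; (−1)^{5·3·15}·(+1)^3·(+1)^5 = -1.
v=13: a=13^2·(≡1), b=13^1·(≡7) mod 13; (1|13)=+1, (7|13)=-1; (−1)^{2·1·6}·(+1)^1·(-1)^2 = +1.
(-23529, -403 / ℚ) ramifies at {3, 23, 31, ∞}: a division algebra.

[3, 23, 31, inf]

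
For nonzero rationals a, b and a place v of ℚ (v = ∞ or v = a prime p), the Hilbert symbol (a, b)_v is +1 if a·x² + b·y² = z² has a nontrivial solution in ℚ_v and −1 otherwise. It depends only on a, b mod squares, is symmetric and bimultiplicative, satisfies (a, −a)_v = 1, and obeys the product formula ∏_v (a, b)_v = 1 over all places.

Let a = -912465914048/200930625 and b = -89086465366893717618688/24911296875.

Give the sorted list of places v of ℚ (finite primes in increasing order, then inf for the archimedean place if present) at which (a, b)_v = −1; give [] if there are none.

(a, b) ≡ (-499187, -4091349) mod (ℚ^×)²; places V = {2, 3, 5, 7, 13, 19, 29, 31, 37, 41, 43, 47, ∞}.
(a,b)_∞: sgn(-499187)=−, sgn(-4091349)=−, so -1.
(a,b)_5: α=-4, u≡3; β=-6, v≡4 (mod 5); (3|5)=-1, (4|5)=+1; sign (−1)^0·-1^-6·+1^-4 = +1.
(a,b)_19: α=1, u≡17; β=2, v≡1 (mod 19); (17|19)=+1, (1|19)=+1; sign (−1)^0·+1^2·+1^1 = +1.
(a,b)_47: α=1, u≡17; β=2, v≡6 (mod 47); (17|47)=+1, (6|47)=+1; sign (−1)^0·+1^2·+1^1 = +1.
(a,b)_13: α=5, u≡3; β=2, v≡11 (mod 13); (3|13)=+1, (11|13)=-1; sign (−1)^0·+1^2·-1^5 = -1.
(a,b)_31: α=0, u≡29; β=1, v≡14 (mod 31); (29|31)=-1, (14|31)=+1; sign (−1)^0·-1^1·+1^0 = -1.
(a,b)_3: α=-8, u≡1; β=-13, v≡2 (mod 3); (1|3)=+1, (2|3)=-1; sign (−1)^0·+1^-13·-1^-8 = +1.
(a,b)_41: α=0, u≡6; β=1, v≡36 (mod 41); (6|41)=-1, (36|41)=+1; sign (−1)^0·-1^1·+1^0 = -1.
(a,b)_7: α=-2, u≡1; β=0, v≡4 (mod 7); (1|7)=+1, (4|7)=+1; sign (−1)^0·+1^0·+1^-2 = +1.
(a,b)_37: α=0, u≡18; β=1, v≡4 (mod 37); (18|37)=-1, (4|37)=+1; sign (−1)^0·-1^1·+1^0 = -1.
(a,b)_29: α=0, u≡26; β=1, v≡16 (mod 29); (26|29)=-1, (16|29)=+1; sign (−1)^0·-1^1·+1^0 = -1.
(a,b)_43: α=1, u≡6; β=2, v≡4 (mod 43); (6|43)=+1, (4|43)=+1; sign (−1)^0·+1^2·+1^1 = +1.
(a,b)_2: α=6, β=18; u≡5, v≡3 (mod 8); ε(u)ε(v)=0·1, αω(v)=6·1, βω(u)=18·1; sum ≡ 0  ⇒  +1.
Ram(-499187, -4091349) = {13, 29, 31, 37, 41, ∞}; no ℚ_13-point on the conic.

[13, 29, 31, 37, 41, inf]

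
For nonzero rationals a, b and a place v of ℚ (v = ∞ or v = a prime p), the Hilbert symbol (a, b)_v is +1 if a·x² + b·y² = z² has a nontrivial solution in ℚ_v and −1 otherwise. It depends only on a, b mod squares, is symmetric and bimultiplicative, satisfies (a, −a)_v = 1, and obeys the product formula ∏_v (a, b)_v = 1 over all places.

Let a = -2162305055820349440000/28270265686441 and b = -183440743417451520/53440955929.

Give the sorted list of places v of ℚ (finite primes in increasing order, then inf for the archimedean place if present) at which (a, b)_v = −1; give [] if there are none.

[3, inf]

(a, b) ≡ (-66, -5005) mod (ℚ^×)²; places V = {2, 3, 5, 7, 11, 13, 19, 23, ∞}.
(a,b)_19: α=-2, u≡18; β=-2, v≡4 (mod 19); (18|19)=-1, (4|19)=+1; sign (−1)^0·-1^-2·+1^-2 = +1.
(a,b)_11: α=1, u≡5; β=3, v≡6 (mod 11); (5|11)=+1, (6|11)=-1; sign (−1)^1·+1^3·-1^1 = +1.
(a,b)_7: α=4, u≡2; β=5, v≡6 (mod 7); (2|7)=+1, (6|7)=-1; sign (−1)^0·+1^5·-1^4 = +1.
(a,b)_2: α=21, β=10; u≡7, v≡3 (mod 8); ε(u)ε(v)=1·1, αω(v)=21·1, βω(u)=10·0; sum ≡ 0  ⇒  +1.
(a,b)_23: α=-8, u≡3; β=-6, v≡12 (mod 23); (3|23)=+1, (12|23)=+1; sign (−1)^0·+1^-6·+1^-8 = +1.
(a,b)_∞: sgn(-66)=−, sgn(-5005)=−, so -1.
(a,b)_5: α=4, u≡1; β=1, v≡4 (mod 5); (1|5)=+1, (4|5)=+1; sign (−1)^0·+1^1·+1^4 = +1.
(a,b)_13: α=4, u≡3; β=3, v≡11 (mod 13); (3|13)=+1, (11|13)=-1; sign (−1)^0·+1^3·-1^4 = +1.
(a,b)_3: α=7, u≡2; β=6, v≡2 (mod 3); (2|3)=-1, (2|3)=-1; sign (−1)^0·-1^6·-1^7 = -1.
Ram(-66, -5005) = {3, ∞}; no ℚ_3-point on the conic.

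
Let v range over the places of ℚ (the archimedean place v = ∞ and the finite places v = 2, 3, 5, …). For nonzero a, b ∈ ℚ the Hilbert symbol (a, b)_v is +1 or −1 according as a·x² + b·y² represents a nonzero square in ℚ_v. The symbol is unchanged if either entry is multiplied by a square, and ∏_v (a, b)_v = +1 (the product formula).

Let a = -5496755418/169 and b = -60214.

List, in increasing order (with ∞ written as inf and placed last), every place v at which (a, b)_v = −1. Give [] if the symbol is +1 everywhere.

[7, 11, 17, inf]

Mod squares: a ≡ -2618, b ≡ -60214. Check v ∈ {∞, 2, 3, 7, 11, 13, 17, 23}.
v=7: a=7^3·(≡1), b=7^1·(≡1) mod 7; (1|7)=+1, (1|7)=+1; (−1)^{3·1·3}·(+1)^1·(+1)^3 = -1.
v=17: a=17^1·(≡16), b=17^1·(≡11) mod 17; (16|17)=+1, (11|17)=-1; (−1)^{1·1·8}·(+1)^1·(-1)^1 = -1.
v=23: a=23^2·(≡18), b=23^1·(≡4) mod 23; (18|23)=+1, (4|23)=+1; (−1)^{2·1·11}·(+1)^1·(+1)^2 = +1.
v=3: a=3^4·(≡1), b=3^0·(≡2) mod 3; (1|3)=+1, (2|3)=-1; (−1)^{4·0·1}·(+1)^0·(-1)^4 = +1.
v=11: a=11^1·(≡9), b=11^1·(≡4) mod 11; (9|11)=+1, (4|11)=+1; (−1)^{1·1·5}·(+1)^1·(+1)^1 = -1.
v=∞: -2618 < 0 and -60214 < 0  ⇒  (a,b)_∞ = -1.
v=13: a=13^-2·(≡2), b=13^0·(≡2) mod 13; (2|13)=-1, (2|13)=-1; (−1)^{-2·0·6}·(-1)^0·(-1)^-2 = +1.
v=2: v_2(a)=1, v_2(b)=1; units ≡ 3, 5 (mod 8); ε·ε+αω+βω = 1·0+1·1+1·1 ≡ 0  ⇒  (a,b)_2 = +1.
Ram(-2618, -60214) = {7, 11, 17, ∞}; no ℚ_7-point on the conic.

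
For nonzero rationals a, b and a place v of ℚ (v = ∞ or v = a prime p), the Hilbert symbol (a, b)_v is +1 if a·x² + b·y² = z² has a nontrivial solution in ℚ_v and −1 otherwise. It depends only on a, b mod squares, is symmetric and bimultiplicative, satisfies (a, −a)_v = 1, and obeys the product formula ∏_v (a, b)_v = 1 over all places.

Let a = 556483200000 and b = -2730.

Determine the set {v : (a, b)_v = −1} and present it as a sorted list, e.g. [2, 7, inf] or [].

(a, b) ≡ (105, -2730) mod (ℚ^×)²; places V = {2, 3, 5, 7, 13, ∞}.
(a,b)_∞: sgn(105)=+, sgn(-2730)=−, so +1.
(a,b)_2: α=10, β=1; u≡1, v≡3 (mod 8); ε(u)ε(v)=0·1, αω(v)=10·1, βω(u)=1·0; sum ≡ 0  ⇒  +1.
(a,b)_5: α=5, u≡4; β=1, v≡4 (mod 5); (4|5)=+1, (4|5)=+1; sign (−1)^0·+1^1·+1^5 = +1.
(a,b)_7: α=3, u≡4; β=1, v≡2 (mod 7); (4|7)=+1, (2|7)=+1; sign (−1)^1·+1^1·+1^3 = -1.
(a,b)_13: α=2, u≡9; β=1, v≡11 (mod 13); (9|13)=+1, (11|13)=-1; sign (−1)^0·+1^1·-1^2 = +1.
(a,b)_3: α=1, u≡2; β=1, v≡2 (mod 3); (2|3)=-1, (2|3)=-1; sign (−1)^1·-1^1·-1^1 = -1.
(105, -2730 / ℚ) ramifies at {3, 7}: a division algebra.

[3, 7]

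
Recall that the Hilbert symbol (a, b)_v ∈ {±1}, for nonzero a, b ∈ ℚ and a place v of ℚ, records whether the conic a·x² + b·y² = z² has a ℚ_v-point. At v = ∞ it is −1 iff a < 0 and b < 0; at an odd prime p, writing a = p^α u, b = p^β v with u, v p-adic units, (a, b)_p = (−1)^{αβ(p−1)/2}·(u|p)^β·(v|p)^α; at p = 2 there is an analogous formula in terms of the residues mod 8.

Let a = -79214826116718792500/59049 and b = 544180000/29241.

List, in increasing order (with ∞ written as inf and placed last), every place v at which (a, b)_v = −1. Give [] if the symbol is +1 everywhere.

(a, b) ≡ (-2093, 322) mod (ℚ^×)²; places V = {2, 3, 5, 7, 11, 13, 19, 23, ∞}.
(a,b)_13: α=7, u≡5; β=2, v≡1 (mod 13); (5|13)=-1, (1|13)=+1; sign (−1)^0·-1^2·+1^7 = +1.
(a,b)_5: α=4, u≡3; β=4, v≡3 (mod 5); (3|5)=-1, (3|5)=-1; sign (−1)^0·-1^4·-1^4 = +1.
(a,b)_2: α=2, β=5; u≡3, v≡1 (mod 8); ε(u)ε(v)=1·0, αω(v)=2·0, βω(u)=5·1; sum ≡ 1  ⇒  -1.
(a,b)_3: α=-10, u≡1; β=-4, v≡1 (mod 3); (1|3)=+1, (1|3)=+1; sign (−1)^0·+1^-4·+1^-10 = +1.
(a,b)_23: α=3, u≡9; β=1, v≡22 (mod 23); (9|23)=+1, (22|23)=-1; sign (−1)^1·+1^1·-1^3 = +1.
(a,b)_7: α=3, u≡4; β=1, v≡1 (mod 7); (4|7)=+1, (1|7)=+1; sign (−1)^1·+1^1·+1^3 = -1.
(a,b)_11: α=2, u≡2; β=0, v≡4 (mod 11); (2|11)=-1, (4|11)=+1; sign (−1)^0·-1^0·+1^2 = +1.
(a,b)_19: α=0, u≡17; β=-2, v≡10 (mod 19); (17|19)=+1, (10|19)=-1; sign (−1)^0·+1^-2·-1^0 = +1.
(a,b)_∞: sgn(-2093)=−, sgn(322)=+, so +1.
|Ram(-2093, 322)| = 2, even; anisotropic at {2, 7}.

[2, 7]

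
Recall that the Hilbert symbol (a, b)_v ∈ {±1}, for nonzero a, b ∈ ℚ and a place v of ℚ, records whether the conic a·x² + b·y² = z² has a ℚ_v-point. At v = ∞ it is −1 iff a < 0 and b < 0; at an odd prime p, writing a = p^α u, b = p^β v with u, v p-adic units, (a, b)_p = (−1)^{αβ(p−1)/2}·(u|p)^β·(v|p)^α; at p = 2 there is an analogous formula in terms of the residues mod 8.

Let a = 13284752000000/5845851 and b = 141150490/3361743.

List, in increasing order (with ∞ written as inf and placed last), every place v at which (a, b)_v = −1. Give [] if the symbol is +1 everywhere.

[5, 7]

(a, b) ≡ (187, 70) mod (ℚ^×)²; places V = {2, 3, 5, 7, 11, 13, 17, ∞}.
(a,b)_5: α=6, u≡3; β=1, v≡1 (mod 5); (3|5)=-1, (1|5)=+1; sign (−1)^0·-1^1·+1^6 = -1.
(a,b)_2: α=10, β=1; u≡3, v≡3 (mod 8); ε(u)ε(v)=1·1, αω(v)=10·1, βω(u)=1·1; sum ≡ 0  ⇒  +1.
(a,b)_7: α=0, u≡3; β=-3, v≡5 (mod 7); (3|7)=-1, (5|7)=-1; sign (−1)^0·-1^-3·-1^0 = -1.
(a,b)_∞: sgn(187)=+, sgn(70)=+, so +1.
(a,b)_11: α=-1, u≡7; β=-2, v≡1 (mod 11); (7|11)=-1, (1|11)=+1; sign (−1)^0·-1^-2·+1^-1 = +1.
(a,b)_17: α=3, u≡6; β=4, v≡16 (mod 17); (6|17)=-1, (16|17)=+1; sign (−1)^0·-1^4·+1^3 = +1.
(a,b)_3: α=-12, u≡1; β=-4, v≡1 (mod 3); (1|3)=+1, (1|3)=+1; sign (−1)^0·+1^-4·+1^-12 = +1.
(a,b)_13: α=2, u≡8; β=2, v≡8 (mod 13); (8|13)=-1, (8|13)=-1; sign (−1)^0·-1^2·-1^2 = +1.
Ram(187, 70) = {5, 7}; no ℚ_5-point on the conic.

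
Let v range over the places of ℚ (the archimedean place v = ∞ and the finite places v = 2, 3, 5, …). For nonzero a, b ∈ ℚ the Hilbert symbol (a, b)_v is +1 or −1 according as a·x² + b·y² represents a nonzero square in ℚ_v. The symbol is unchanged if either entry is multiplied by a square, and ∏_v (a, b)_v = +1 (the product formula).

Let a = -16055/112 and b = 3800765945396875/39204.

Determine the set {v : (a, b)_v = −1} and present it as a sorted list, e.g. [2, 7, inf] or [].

(a, b) ≡ (-665, 115) mod (ℚ^×)²; places V = {2, 3, 5, 7, 11, 13, 19, 23, ∞}.
(a,b)_23: α=0, u≡8; β=1, v≡15 (mod 23); (8|23)=+1, (15|23)=-1; sign (−1)^0·+1^1·-1^0 = +1.
(a,b)_7: α=-1, u≡5; β=4, v≡3 (mod 7); (5|7)=-1, (3|7)=-1; sign (−1)^0·-1^4·-1^-1 = -1.
(a,b)_13: α=2, u≡6; β=2, v≡8 (mod 13); (6|13)=-1, (8|13)=-1; sign (−1)^0·-1^2·-1^2 = +1.
(a,b)_2: α=-4, β=-2; u≡7, v≡3 (mod 8); ε(u)ε(v)=1·1, αω(v)=-4·1, βω(u)=-2·0; sum ≡ 1  ⇒  -1.
(a,b)_3: α=0, u≡1; β=-4, v≡1 (mod 3); (1|3)=+1, (1|3)=+1; sign (−1)^0·+1^-4·+1^0 = +1.
(a,b)_11: α=0, u≡8; β=-2, v≡3 (mod 11); (8|11)=-1, (3|11)=+1; sign (−1)^0·-1^-2·+1^0 = +1.
(a,b)_19: α=1, u≡14; β=4, v≡4 (mod 19); (14|19)=-1, (4|19)=+1; sign (−1)^0·-1^4·+1^1 = +1.
(a,b)_5: α=1, u≡2; β=5, v≡3 (mod 5); (2|5)=-1, (3|5)=-1; sign (−1)^0·-1^5·-1^1 = +1.
(a,b)_∞: sgn(-665)=−, sgn(115)=+, so +1.
(-665, 115 / ℚ) ramifies at {2, 7}: a division algebra.

[2, 7]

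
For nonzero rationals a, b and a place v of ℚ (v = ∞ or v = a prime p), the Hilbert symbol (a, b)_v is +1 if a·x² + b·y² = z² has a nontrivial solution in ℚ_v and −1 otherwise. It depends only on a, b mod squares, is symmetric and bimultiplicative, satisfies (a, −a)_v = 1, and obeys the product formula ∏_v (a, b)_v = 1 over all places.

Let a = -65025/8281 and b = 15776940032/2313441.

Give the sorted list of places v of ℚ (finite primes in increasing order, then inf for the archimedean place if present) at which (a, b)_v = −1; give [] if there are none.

[]

Mod squares: a ≡ -1, b ≡ 17. Check v ∈ {∞, 2, 3, 5, 7, 13, 17}.
v=2: v_2(a)=0, v_2(b)=16; units ≡ 7, 1 (mod 8); ε·ε+αω+βω = 1·0+0·0+16·0 ≡ 0  ⇒  (a,b)_2 = +1.
v=17: a=17^2·(≡15), b=17^3·(≡9) mod 17; (15|17)=+1, (9|17)=+1; (−1)^{2·3·8}·(+1)^3·(+1)^2 = +1.
v=7: a=7^-2·(≡5), b=7^2·(≡3) mod 7; (5|7)=-1, (3|7)=-1; (−1)^{-2·2·3}·(-1)^2·(-1)^-2 = +1.
v=∞: -1 < 0 and 17 > 0  ⇒  (a,b)_∞ = +1.
v=13: a=13^-2·(≡4), b=13^-4·(≡3) mod 13; (4|13)=+1, (3|13)=+1; (−1)^{-2·-4·6}·(+1)^-4·(+1)^-2 = +1.
v=3: a=3^2·(≡2), b=3^-4·(≡2) mod 3; (2|3)=-1, (2|3)=-1; (−1)^{2·-4·1}·(-1)^-4·(-1)^2 = +1.
v=5: a=5^2·(≡4), b=5^0·(≡2) mod 5; (4|5)=+1, (2|5)=-1; (−1)^{2·0·2}·(+1)^0·(-1)^2 = +1.
Every local symbol is +1, so the conic -1·x² + 17·y² = z² has ℚ_v-points for all v and hence a ℚ-point; (a, b / ℚ) ≅ M_2(ℚ).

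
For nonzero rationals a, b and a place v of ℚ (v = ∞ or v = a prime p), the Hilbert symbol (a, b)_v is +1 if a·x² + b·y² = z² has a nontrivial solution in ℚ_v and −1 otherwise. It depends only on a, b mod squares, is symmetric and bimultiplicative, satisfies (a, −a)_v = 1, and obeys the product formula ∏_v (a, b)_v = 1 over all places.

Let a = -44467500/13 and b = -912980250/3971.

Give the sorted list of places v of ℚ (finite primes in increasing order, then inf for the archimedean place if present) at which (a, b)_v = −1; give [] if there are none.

[13, inf]

(a, b) ≡ (-39, -110) mod (ℚ^×)²; places V = {2, 3, 5, 7, 11, 13, 19, ∞}.
(a,b)_19: α=0, u≡15; β=-2, v≡5 (mod 19); (15|19)=-1, (5|19)=+1; sign (−1)^0·-1^-2·+1^0 = +1.
(a,b)_2: α=2, β=1; u≡1, v≡1 (mod 8); ε(u)ε(v)=0·0, αω(v)=2·0, βω(u)=1·0; sum ≡ 0  ⇒  +1.
(a,b)_7: α=2, u≡6; β=4, v≡2 (mod 7); (6|7)=-1, (2|7)=+1; sign (−1)^0·-1^4·+1^2 = +1.
(a,b)_13: α=-1, u≡1; β=2, v≡5 (mod 13); (1|13)=+1, (5|13)=-1; sign (−1)^0·+1^2·-1^-1 = -1.
(a,b)_3: α=1, u≡2; β=2, v≡1 (mod 3); (2|3)=-1, (1|3)=+1; sign (−1)^0·-1^2·+1^1 = +1.
(a,b)_5: α=4, u≡4; β=3, v≡3 (mod 5); (4|5)=+1, (3|5)=-1; sign (−1)^0·+1^3·-1^4 = +1.
(a,b)_∞: sgn(-39)=−, sgn(-110)=−, so -1.
(a,b)_11: α=2, u≡5; β=-1, v≡3 (mod 11); (5|11)=+1, (3|11)=+1; sign (−1)^0·+1^-1·+1^2 = +1.
(-39, -110 / ℚ) ramifies at {13, ∞}: a division algebra.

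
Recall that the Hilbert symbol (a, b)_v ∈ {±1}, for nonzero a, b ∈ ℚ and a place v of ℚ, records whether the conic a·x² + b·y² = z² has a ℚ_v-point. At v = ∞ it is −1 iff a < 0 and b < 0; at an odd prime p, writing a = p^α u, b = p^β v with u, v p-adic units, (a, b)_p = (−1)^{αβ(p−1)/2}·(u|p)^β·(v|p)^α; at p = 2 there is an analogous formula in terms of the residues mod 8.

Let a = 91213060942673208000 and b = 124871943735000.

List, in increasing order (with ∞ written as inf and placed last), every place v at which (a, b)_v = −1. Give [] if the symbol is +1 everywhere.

[7, 17]

Mod squares: a ≡ 408595, b ≡ 104006. Check v ∈ {∞, 2, 3, 5, 7, 11, 17, 19, 23}.
v=7: a=7^6·(≡5), b=7^3·(≡4) mod 7; (5|7)=-1, (4|7)=+1; (−1)^{6·3·3}·(-1)^3·(+1)^6 = -1.
v=3: a=3^4·(≡1), b=3^4·(≡2) mod 3; (1|3)=+1, (2|3)=-1; (−1)^{4·4·1}·(+1)^4·(-1)^4 = +1.
v=5: a=5^3·(≡4), b=5^4·(≡1) mod 5; (4|5)=+1, (1|5)=+1; (−1)^{3·4·2}·(+1)^4·(+1)^3 = +1.
v=2: v_2(a)=6, v_2(b)=3; units ≡ 3, 3 (mod 8); ε·ε+αω+βω = 1·1+6·1+3·1 ≡ 0  ⇒  (a,b)_2 = +1.
v=23: a=23^1·(≡6), b=23^1·(≡15) mod 23; (6|23)=+1, (15|23)=-1; (−1)^{1·1·11}·(+1)^1·(-1)^1 = +1.
v=∞: 408595 > 0 and 104006 > 0  ⇒  (a,b)_∞ = +1.
v=19: a=19^1·(≡5), b=19^1·(≡15) mod 19; (5|19)=+1, (15|19)=-1; (−1)^{1·1·9}·(+1)^1·(-1)^1 = +1.
v=17: a=17^1·(≡14), b=17^1·(≡2) mod 17; (14|17)=-1, (2|17)=+1; (−1)^{1·1·8}·(-1)^1·(+1)^1 = -1.
v=11: a=11^5·(≡5), b=11^2·(≡5) mod 11; (5|11)=+1, (5|11)=+1; (−1)^{5·2·5}·(+1)^2·(+1)^5 = +1.
Ram(408595, 104006) = {7, 17}; no ℚ_7-point on the conic.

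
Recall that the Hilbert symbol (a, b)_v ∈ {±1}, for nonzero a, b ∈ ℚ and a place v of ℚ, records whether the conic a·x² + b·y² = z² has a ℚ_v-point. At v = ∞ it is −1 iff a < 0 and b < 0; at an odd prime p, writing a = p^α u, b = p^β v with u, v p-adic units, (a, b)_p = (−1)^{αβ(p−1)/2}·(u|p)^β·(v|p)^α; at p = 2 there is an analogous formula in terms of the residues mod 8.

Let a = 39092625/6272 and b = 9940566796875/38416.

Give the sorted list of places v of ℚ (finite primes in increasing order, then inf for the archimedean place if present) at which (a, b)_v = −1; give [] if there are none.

(a, b) ≡ (4290, 11) mod (ℚ^×)²; places V = {2, 3, 5, 7, 11, 13, ∞}.
(a,b)_11: α=1, u≡3; β=1, v≡9 (mod 11); (3|11)=+1, (9|11)=+1; sign (−1)^1·+1^1·+1^1 = -1.
(a,b)_13: α=1, u≡5; β=4, v≡7 (mod 13); (5|13)=-1, (7|13)=-1; sign (−1)^0·-1^4·-1^1 = -1.
(a,b)_∞: sgn(4290)=+, sgn(11)=+, so +1.
(a,b)_7: α=-2, u≡6; β=-4, v≡4 (mod 7); (6|7)=-1, (4|7)=+1; sign (−1)^0·-1^-4·+1^-2 = +1.
(a,b)_2: α=-7, β=-4; u≡1, v≡3 (mod 8); ε(u)ε(v)=0·1, αω(v)=-7·1, βω(u)=-4·0; sum ≡ 1  ⇒  -1.
(a,b)_5: α=3, u≡3; β=8, v≡1 (mod 5); (3|5)=-1, (1|5)=+1; sign (−1)^0·-1^8·+1^3 = +1.
(a,b)_3: α=7, u≡2; β=4, v≡2 (mod 3); (2|3)=-1, (2|3)=-1; sign (−1)^0·-1^4·-1^7 = -1.
Ram(4290, 11) = {2, 3, 11, 13}; no ℚ_2-point on the conic.

[2, 3, 11, 13]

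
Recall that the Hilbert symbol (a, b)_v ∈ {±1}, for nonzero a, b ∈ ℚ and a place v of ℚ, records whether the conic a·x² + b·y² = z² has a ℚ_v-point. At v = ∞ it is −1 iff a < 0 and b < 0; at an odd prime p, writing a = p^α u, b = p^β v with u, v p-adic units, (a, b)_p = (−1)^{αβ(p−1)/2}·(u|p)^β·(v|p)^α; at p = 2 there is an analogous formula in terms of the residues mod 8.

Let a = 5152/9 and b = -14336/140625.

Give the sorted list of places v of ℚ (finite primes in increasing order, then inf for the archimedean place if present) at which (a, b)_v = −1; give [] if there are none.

[]

(a, b) ≡ (322, -14) mod (ℚ^×)²; places V = {2, 3, 5, 7, 23, ∞}.
(a,b)_2: α=5, β=11; u≡1, v≡1 (mod 8); ε(u)ε(v)=0·0, αω(v)=5·0, βω(u)=11·0; sum ≡ 0  ⇒  +1.
(a,b)_5: α=0, u≡3; β=-6, v≡1 (mod 5); (3|5)=-1, (1|5)=+1; sign (−1)^0·-1^-6·+1^0 = +1.
(a,b)_∞: sgn(322)=+, sgn(-14)=−, so +1.
(a,b)_7: α=1, u≡4; β=1, v≡5 (mod 7); (4|7)=+1, (5|7)=-1; sign (−1)^1·+1^1·-1^1 = +1.
(a,b)_3: α=-2, u≡1; β=-2, v≡1 (mod 3); (1|3)=+1, (1|3)=+1; sign (−1)^0·+1^-2·+1^-2 = +1.
(a,b)_23: α=1, u≡7; β=0, v≡13 (mod 23); (7|23)=-1, (13|23)=+1; sign (−1)^0·-1^0·+1^1 = +1.
Ram(a, b) = ∅: the form 322·x² + -14·y² − z² is isotropic over every ℚ_v, so by Hasse–Minkowski it is isotropic over ℚ.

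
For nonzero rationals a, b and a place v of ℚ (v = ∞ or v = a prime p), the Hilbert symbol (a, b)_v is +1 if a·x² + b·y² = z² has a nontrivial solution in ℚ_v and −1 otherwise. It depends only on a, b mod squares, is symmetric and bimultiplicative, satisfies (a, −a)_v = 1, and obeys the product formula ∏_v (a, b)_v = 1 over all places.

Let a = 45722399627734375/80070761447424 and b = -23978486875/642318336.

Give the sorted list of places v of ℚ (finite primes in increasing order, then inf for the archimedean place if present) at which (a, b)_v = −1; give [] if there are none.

(a, b) ≡ (133, -19) mod (ℚ^×)²; places V = {2, 3, 5, 7, 11, 13, 19, 29, ∞}.
(a,b)_3: α=-12, u≡1; β=-4, v≡2 (mod 3); (1|3)=+1, (2|3)=-1; sign (−1)^0·+1^-4·-1^-12 = +1.
(a,b)_2: α=-16, β=-16; u≡5, v≡5 (mod 8); ε(u)ε(v)=0·0, αω(v)=-16·1, βω(u)=-16·1; sum ≡ 0  ⇒  +1.
(a,b)_19: α=-1, u≡1; β=1, v≡8 (mod 19); (1|19)=+1, (8|19)=-1; sign (−1)^1·+1^1·-1^-1 = +1.
(a,b)_29: α=2, u≡17; β=2, v≡21 (mod 29); (17|29)=-1, (21|29)=-1; sign (−1)^0·-1^2·-1^2 = +1.
(a,b)_7: α=7, u≡3; β=4, v≡2 (mod 7); (3|7)=-1, (2|7)=+1; sign (−1)^0·-1^4·+1^7 = +1.
(a,b)_∞: sgn(133)=+, sgn(-19)=−, so +1.
(a,b)_11: α=-2, u≡4; β=-2, v≡3 (mod 11); (4|11)=+1, (3|11)=+1; sign (−1)^0·+1^-2·+1^-2 = +1.
(a,b)_13: α=2, u≡4; β=0, v≡6 (mod 13); (4|13)=+1, (6|13)=-1; sign (−1)^0·+1^0·-1^2 = +1.
(a,b)_5: α=8, u≡3; β=4, v≡1 (mod 5); (3|5)=-1, (1|5)=+1; sign (−1)^0·-1^4·+1^8 = +1.
Every local symbol is +1, so the conic 133·x² + -19·y² = z² has ℚ_v-points for all v and hence a ℚ-point; (a, b / ℚ) ≅ M_2(ℚ).

[]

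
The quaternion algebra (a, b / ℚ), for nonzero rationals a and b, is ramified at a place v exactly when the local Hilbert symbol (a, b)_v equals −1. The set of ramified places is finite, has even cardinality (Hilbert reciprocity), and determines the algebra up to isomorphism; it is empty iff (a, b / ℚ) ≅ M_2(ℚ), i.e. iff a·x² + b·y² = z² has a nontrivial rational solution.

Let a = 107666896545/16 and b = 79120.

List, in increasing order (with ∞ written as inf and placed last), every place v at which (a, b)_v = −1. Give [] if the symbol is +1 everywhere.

Mod squares: a ≡ 2512705, b ≡ 4945. Check v ∈ {∞, 2, 3, 5, 13, 23, 29, 31, 43}.
v=31: a=31^1·(≡15), b=31^0·(≡8) mod 31; (15|31)=-1, (8|31)=+1; (−1)^{1·0·15}·(-1)^0·(+1)^1 = +1.
v=43: a=43^1·(≡35), b=43^1·(≡34) mod 43; (35|43)=+1, (34|43)=-1; (−1)^{1·1·21}·(+1)^1·(-1)^1 = +1.
v=5: a=5^1·(≡4), b=5^1·(≡4) mod 5; (4|5)=+1, (4|5)=+1; (−1)^{1·1·2}·(+1)^1·(+1)^1 = +1.
v=23: a=23^2·(≡18), b=23^1·(≡13) mod 23; (18|23)=+1, (13|23)=+1; (−1)^{2·1·11}·(+1)^1·(+1)^2 = +1.
v=∞: 2512705 > 0 and 4945 > 0  ⇒  (a,b)_∞ = +1.
v=2: v_2(a)=-4, v_2(b)=4; units ≡ 1, 1 (mod 8); ε·ε+αω+βω = 0·0+-4·0+4·0 ≡ 0  ⇒  (a,b)_2 = +1.
v=13: a=13^1·(≡9), b=13^0·(≡2) mod 13; (9|13)=+1, (2|13)=-1; (−1)^{1·0·6}·(+1)^0·(-1)^1 = -1.
v=29: a=29^1·(≡22), b=29^0·(≡8) mod 29; (22|29)=+1, (8|29)=-1; (−1)^{1·0·14}·(+1)^0·(-1)^1 = -1.
v=3: a=3^4·(≡1), b=3^0·(≡1) mod 3; (1|3)=+1, (1|3)=+1; (−1)^{4·0·1}·(+1)^0·(+1)^4 = +1.
|Ram(2512705, 4945)| = 2, even; anisotropic at {13, 29}.

[13, 29]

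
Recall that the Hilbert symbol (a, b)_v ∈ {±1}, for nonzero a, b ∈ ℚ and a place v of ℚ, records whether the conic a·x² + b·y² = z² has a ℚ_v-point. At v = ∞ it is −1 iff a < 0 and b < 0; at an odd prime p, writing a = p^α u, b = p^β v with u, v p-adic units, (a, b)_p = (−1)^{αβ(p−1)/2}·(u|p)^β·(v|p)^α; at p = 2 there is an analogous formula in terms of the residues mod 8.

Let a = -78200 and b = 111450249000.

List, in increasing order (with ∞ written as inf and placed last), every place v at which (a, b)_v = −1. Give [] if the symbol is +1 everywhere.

Mod squares: a ≡ -782, b ≡ 10. Check v ∈ {∞, 2, 3, 5, 17, 23}.
v=∞: -782 < 0 and 10 > 0  ⇒  (a,b)_∞ = +1.
v=2: v_2(a)=3, v_2(b)=3; units ≡ 1, 5 (mod 8); ε·ε+αω+βω = 0·0+3·1+3·0 ≡ 1  ⇒  (a,b)_2 = -1.
v=3: a=3^0·(≡1), b=3^6·(≡1) mod 3; (1|3)=+1, (1|3)=+1; (−1)^{0·6·1}·(+1)^6·(+1)^0 = +1.
v=5: a=5^2·(≡2), b=5^3·(≡2) mod 5; (2|5)=-1, (2|5)=-1; (−1)^{2·3·2}·(-1)^3·(-1)^2 = -1.
v=17: a=17^1·(≡7), b=17^2·(≡12) mod 17; (7|17)=-1, (12|17)=-1; (−1)^{1·2·8}·(-1)^2·(-1)^1 = -1.
v=23: a=23^1·(≡4), b=23^2·(≡11) mod 23; (4|23)=+1, (11|23)=-1; (−1)^{1·2·11}·(+1)^2·(-1)^1 = -1.
Ram(-782, 10) = {2, 5, 17, 23}; no ℚ_2-point on the conic.

[2, 5, 17, 23]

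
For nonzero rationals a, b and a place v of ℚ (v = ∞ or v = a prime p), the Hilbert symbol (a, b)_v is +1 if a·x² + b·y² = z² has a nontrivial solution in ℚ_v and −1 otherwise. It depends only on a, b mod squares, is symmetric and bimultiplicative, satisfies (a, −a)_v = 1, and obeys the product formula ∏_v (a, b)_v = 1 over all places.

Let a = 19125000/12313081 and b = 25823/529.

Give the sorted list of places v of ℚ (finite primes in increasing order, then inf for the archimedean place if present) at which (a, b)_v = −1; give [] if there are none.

[17, 31]

Mod squares: a ≡ 34, b ≡ 527. Check v ∈ {∞, 2, 3, 5, 7, 11, 17, 23, 29, 31}.
v=29: a=29^-2·(≡9), b=29^0·(≡6) mod 29; (9|29)=+1, (6|29)=+1; (−1)^{-2·0·14}·(+1)^0·(+1)^-2 = +1.
v=31: a=31^0·(≡3), b=31^1·(≡29) mod 31; (3|31)=-1, (29|31)=-1; (−1)^{0·1·15}·(-1)^1·(-1)^0 = -1.
v=23: a=23^0·(≡5), b=23^-2·(≡17) mod 23; (5|23)=-1, (17|23)=-1; (−1)^{0·-2·11}·(-1)^-2·(-1)^0 = +1.
v=3: a=3^2·(≡1), b=3^0·(≡2) mod 3; (1|3)=+1, (2|3)=-1; (−1)^{2·0·1}·(+1)^0·(-1)^2 = +1.
v=∞: 34 > 0 and 527 > 0  ⇒  (a,b)_∞ = +1.
v=17: a=17^1·(≡13), b=17^1·(≡3) mod 17; (13|17)=+1, (3|17)=-1; (−1)^{1·1·8}·(+1)^1·(-1)^1 = -1.
v=2: v_2(a)=3, v_2(b)=0; units ≡ 1, 7 (mod 8); ε·ε+αω+βω = 0·1+3·0+0·0 ≡ 0  ⇒  (a,b)_2 = +1.
v=11: a=11^-4·(≡3), b=11^0·(≡6) mod 11; (3|11)=+1, (6|11)=-1; (−1)^{-4·0·5}·(+1)^0·(-1)^-4 = +1.
v=7: a=7^0·(≡5), b=7^2·(≡4) mod 7; (5|7)=-1, (4|7)=+1; (−1)^{0·2·3}·(-1)^2·(+1)^0 = +1.
v=5: a=5^6·(≡4), b=5^0·(≡2) mod 5; (4|5)=+1, (2|5)=-1; (−1)^{6·0·2}·(+1)^0·(-1)^6 = +1.
(34, 527 / ℚ) ramifies at {17, 31}: a division algebra.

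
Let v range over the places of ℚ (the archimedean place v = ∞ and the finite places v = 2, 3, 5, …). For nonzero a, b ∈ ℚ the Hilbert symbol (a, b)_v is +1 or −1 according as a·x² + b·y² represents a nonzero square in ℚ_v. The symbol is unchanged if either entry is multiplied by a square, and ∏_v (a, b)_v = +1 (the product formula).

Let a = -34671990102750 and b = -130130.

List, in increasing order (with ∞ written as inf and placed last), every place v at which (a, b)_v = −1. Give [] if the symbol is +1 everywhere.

[5, inf]

(a, b) ≡ (-910, -770) mod (ℚ^×)²; places V = {2, 3, 5, 7, 11, 13, ∞}.
(a,b)_3: α=2, u≡2; β=0, v≡1 (mod 3); (2|3)=-1, (1|3)=+1; sign (−1)^0·-1^0·+1^2 = +1.
(a,b)_11: α=2, u≡1; β=1, v≡6 (mod 11); (1|11)=+1, (6|11)=-1; sign (−1)^0·+1^1·-1^2 = +1.
(a,b)_2: α=1, β=1; u≡1, v≡7 (mod 8); ε(u)ε(v)=0·1, αω(v)=1·0, βω(u)=1·0; sum ≡ 0  ⇒  +1.
(a,b)_5: α=3, u≡3; β=1, v≡4 (mod 5); (3|5)=-1, (4|5)=+1; sign (−1)^0·-1^1·+1^3 = -1.
(a,b)_∞: sgn(-910)=−, sgn(-770)=−, so -1.
(a,b)_7: α=3, u≡6; β=1, v≡2 (mod 7); (6|7)=-1, (2|7)=+1; sign (−1)^1·-1^1·+1^3 = +1.
(a,b)_13: α=5, u≡6; β=2, v≡10 (mod 13); (6|13)=-1, (10|13)=+1; sign (−1)^0·-1^2·+1^5 = +1.
|Ram(-910, -770)| = 2, even; anisotropic at {5, ∞}.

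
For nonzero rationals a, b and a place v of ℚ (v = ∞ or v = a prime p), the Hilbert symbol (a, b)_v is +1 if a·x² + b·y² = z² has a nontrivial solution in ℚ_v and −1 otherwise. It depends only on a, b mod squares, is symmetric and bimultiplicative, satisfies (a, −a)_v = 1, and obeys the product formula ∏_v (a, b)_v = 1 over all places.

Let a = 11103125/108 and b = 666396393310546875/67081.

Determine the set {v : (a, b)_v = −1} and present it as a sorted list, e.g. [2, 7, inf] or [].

(a, b) ≡ (53295, 323) mod (ℚ^×)²; places V = {2, 3, 5, 7, 11, 17, 19, 37, ∞}.
(a,b)_37: α=0, u≡19; β=-2, v≡25 (mod 37); (19|37)=-1, (25|37)=+1; sign (−1)^0·-1^-2·+1^0 = +1.
(a,b)_2: α=-2, β=0; u≡7, v≡3 (mod 8); ε(u)ε(v)=1·1, αω(v)=-2·1, βω(u)=0·0; sum ≡ 1  ⇒  -1.
(a,b)_3: α=-3, u≡2; β=4, v≡2 (mod 3); (2|3)=-1, (2|3)=-1; sign (−1)^0·-1^4·-1^-3 = -1.
(a,b)_19: α=1, u≡14; β=3, v≡17 (mod 19); (14|19)=-1, (17|19)=+1; sign (−1)^1·-1^3·+1^1 = +1.
(a,b)_5: α=5, u≡1; β=12, v≡2 (mod 5); (1|5)=+1, (2|5)=-1; sign (−1)^0·+1^12·-1^5 = -1.
(a,b)_∞: sgn(53295)=+, sgn(323)=+, so +1.
(a,b)_11: α=1, u≡9; β=0, v≡3 (mod 11); (9|11)=+1, (3|11)=+1; sign (−1)^0·+1^0·+1^1 = +1.
(a,b)_17: α=1, u≡6; β=3, v≡9 (mod 17); (6|17)=-1, (9|17)=+1; sign (−1)^0·-1^3·+1^1 = -1.
(a,b)_7: α=0, u≡4; β=-2, v≡1 (mod 7); (4|7)=+1, (1|7)=+1; sign (−1)^0·+1^-2·+1^0 = +1.
Ram(53295, 323) = {2, 3, 5, 17}; no ℚ_2-point on the conic.

[2, 3, 5, 17]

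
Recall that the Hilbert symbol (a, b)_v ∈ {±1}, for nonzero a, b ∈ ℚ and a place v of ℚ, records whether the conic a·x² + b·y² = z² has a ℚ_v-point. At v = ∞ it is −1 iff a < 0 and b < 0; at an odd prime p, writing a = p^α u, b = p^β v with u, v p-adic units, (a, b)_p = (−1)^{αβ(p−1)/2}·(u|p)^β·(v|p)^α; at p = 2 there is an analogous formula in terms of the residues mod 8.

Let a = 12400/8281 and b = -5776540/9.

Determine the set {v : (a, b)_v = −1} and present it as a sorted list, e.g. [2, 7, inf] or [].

[7, 31]

(a, b) ≡ (31, -11935) mod (ℚ^×)²; places V = {2, 3, 5, 7, 11, 13, 31, ∞}.
(a,b)_2: α=4, β=2; u≡7, v≡1 (mod 8); ε(u)ε(v)=1·0, αω(v)=4·0, βω(u)=2·0; sum ≡ 0  ⇒  +1.
(a,b)_11: α=0, u≡4; β=3, v≡3 (mod 11); (4|11)=+1, (3|11)=+1; sign (−1)^0·+1^3·+1^0 = +1.
(a,b)_7: α=-2, u≡3; β=1, v≡5 (mod 7); (3|7)=-1, (5|7)=-1; sign (−1)^0·-1^1·-1^-2 = -1.
(a,b)_31: α=1, u≡7; β=1, v≡7 (mod 31); (7|31)=+1, (7|31)=+1; sign (−1)^1·+1^1·+1^1 = -1.
(a,b)_5: α=2, u≡1; β=1, v≡3 (mod 5); (1|5)=+1, (3|5)=-1; sign (−1)^0·+1^1·-1^2 = +1.
(a,b)_13: α=-2, u≡5; β=0, v≡4 (mod 13); (5|13)=-1, (4|13)=+1; sign (−1)^0·-1^0·+1^-2 = +1.
(a,b)_3: α=0, u≡1; β=-2, v≡2 (mod 3); (1|3)=+1, (2|3)=-1; sign (−1)^0·+1^-2·-1^0 = +1.
(a,b)_∞: sgn(31)=+, sgn(-11935)=−, so +1.
Ram(31, -11935) = {7, 31}; no ℚ_7-point on the conic.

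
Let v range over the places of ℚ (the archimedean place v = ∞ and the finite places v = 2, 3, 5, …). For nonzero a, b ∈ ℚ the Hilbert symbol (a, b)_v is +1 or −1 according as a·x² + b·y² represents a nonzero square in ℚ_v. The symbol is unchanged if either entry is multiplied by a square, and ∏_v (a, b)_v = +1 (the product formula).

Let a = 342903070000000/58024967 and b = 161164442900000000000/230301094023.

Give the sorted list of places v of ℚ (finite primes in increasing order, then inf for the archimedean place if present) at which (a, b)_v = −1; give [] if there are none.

Mod squares: a ≡ 61490, b ≡ 2890030. Check v ∈ {∞, 2, 3, 5, 7, 11, 13, 19, 43, 47}.
v=∞: 61490 > 0 and 2890030 > 0  ⇒  (a,b)_∞ = +1.
v=43: a=43^1·(≡31), b=43^1·(≡4) mod 43; (31|43)=+1, (4|43)=+1; (−1)^{1·1·21}·(+1)^1·(+1)^1 = -1.
v=3: a=3^0·(≡2), b=3^-4·(≡1) mod 3; (2|3)=-1, (1|3)=+1; (−1)^{0·-4·1}·(-1)^-4·(+1)^0 = +1.
v=13: a=13^-3·(≡2), b=13^-3·(≡12) mod 13; (2|13)=-1, (12|13)=+1; (−1)^{-3·-3·6}·(-1)^-3·(+1)^-3 = -1.
v=47: a=47^2·(≡28), b=47^3·(≡1) mod 47; (28|47)=+1, (1|47)=+1; (−1)^{2·3·23}·(+1)^3·(+1)^2 = +1.
v=19: a=19^2·(≡17), b=19^2·(≡16) mod 19; (17|19)=+1, (16|19)=+1; (−1)^{2·2·9}·(+1)^2·(+1)^2 = +1.
v=5: a=5^7·(≡3), b=5^11·(≡4) mod 5; (3|5)=-1, (4|5)=+1; (−1)^{7·11·2}·(-1)^11·(+1)^7 = -1.
v=7: a=7^-4·(≡2), b=7^-6·(≡3) mod 7; (2|7)=+1, (3|7)=-1; (−1)^{-4·-6·3}·(+1)^-6·(-1)^-4 = +1.
v=2: v_2(a)=7, v_2(b)=11; units ≡ 1, 7 (mod 8); ε·ε+αω+βω = 0·1+7·0+11·0 ≡ 0  ⇒  (a,b)_2 = +1.
v=11: a=11^-1·(≡2), b=11^-1·(≡8) mod 11; (2|11)=-1, (8|11)=-1; (−1)^{-1·-1·5}·(-1)^-1·(-1)^-1 = -1.
Ram(61490, 2890030) = {5, 11, 13, 43}; no ℚ_5-point on the conic.

[5, 11, 13, 43]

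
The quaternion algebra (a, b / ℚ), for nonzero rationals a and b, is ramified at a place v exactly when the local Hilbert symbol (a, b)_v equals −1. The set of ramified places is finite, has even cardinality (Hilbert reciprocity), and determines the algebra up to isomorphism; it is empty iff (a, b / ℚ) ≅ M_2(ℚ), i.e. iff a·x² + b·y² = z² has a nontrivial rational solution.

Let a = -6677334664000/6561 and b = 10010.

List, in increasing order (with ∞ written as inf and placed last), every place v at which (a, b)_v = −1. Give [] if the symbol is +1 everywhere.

(a, b) ≡ (-85, 10010) mod (ℚ^×)²; places V = {2, 3, 5, 7, 11, 13, 17, ∞}.
(a,b)_7: α=4, u≡3; β=1, v≡2 (mod 7); (3|7)=-1, (2|7)=+1; sign (−1)^0·-1^1·+1^4 = -1.
(a,b)_3: α=-8, u≡2; β=0, v≡2 (mod 3); (2|3)=-1, (2|3)=-1; sign (−1)^0·-1^0·-1^-8 = +1.
(a,b)_11: α=2, u≡3; β=1, v≡8 (mod 11); (3|11)=+1, (8|11)=-1; sign (−1)^0·+1^1·-1^2 = +1.
(a,b)_2: α=6, β=1; u≡3, v≡5 (mod 8); ε(u)ε(v)=1·0, αω(v)=6·1, βω(u)=1·1; sum ≡ 1  ⇒  -1.
(a,b)_5: α=3, u≡3; β=1, v≡2 (mod 5); (3|5)=-1, (2|5)=-1; sign (−1)^0·-1^1·-1^3 = +1.
(a,b)_∞: sgn(-85)=−, sgn(10010)=+, so +1.
(a,b)_13: α=2, u≡11; β=1, v≡3 (mod 13); (11|13)=-1, (3|13)=+1; sign (−1)^0·-1^1·+1^2 = -1.
(a,b)_17: α=1, u≡5; β=0, v≡14 (mod 17); (5|17)=-1, (14|17)=-1; sign (−1)^0·-1^0·-1^1 = -1.
|Ram(-85, 10010)| = 4, even; anisotropic at {2, 7, 13, 17}.

[2, 7, 13, 17]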